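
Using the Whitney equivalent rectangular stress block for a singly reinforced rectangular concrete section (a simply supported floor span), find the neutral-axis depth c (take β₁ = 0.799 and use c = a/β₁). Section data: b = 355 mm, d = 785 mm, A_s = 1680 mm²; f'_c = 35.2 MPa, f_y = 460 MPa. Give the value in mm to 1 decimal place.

c ≈ 91.1 mm

T = A_s f_y = 1680 × 460 = 772800 N = 772.8 kN.
Setting C = 0.85 f'_c a b equal to T: a = 772800/(0.85 × 35.2 × 355) = 72.757 mm.
With β₁ = 0.799, c = a/β₁ = 72.757/0.799 = 91.1 mm.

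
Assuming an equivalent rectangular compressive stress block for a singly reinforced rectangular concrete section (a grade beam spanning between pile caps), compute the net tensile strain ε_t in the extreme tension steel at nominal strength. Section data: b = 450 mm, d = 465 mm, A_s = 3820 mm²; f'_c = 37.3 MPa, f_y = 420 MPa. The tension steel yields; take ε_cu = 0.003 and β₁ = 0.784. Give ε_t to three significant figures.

a = A_s f_y/(0.85 f'_c b) = 112.45 mm.
β₁ = 0.784, so c = a/β₁ = 112.45/0.784 = 143.43 mm.
From the linear strain diagram with ε_cu = 0.003: ε_t = 0.003 (d − c)/c = 0.003 × (465 − 143.43)/143.43 = 0.00673.
Since ε_t ≥ 0.005, the section is tension-controlled.

ε_t ≈ 0.00673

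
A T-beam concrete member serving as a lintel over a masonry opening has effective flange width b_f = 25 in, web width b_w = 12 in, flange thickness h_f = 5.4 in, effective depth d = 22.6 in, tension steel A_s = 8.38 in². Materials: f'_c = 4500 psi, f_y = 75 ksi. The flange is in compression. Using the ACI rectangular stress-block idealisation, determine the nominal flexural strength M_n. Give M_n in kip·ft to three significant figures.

Tension: T = A_s f_y = 8.38 × 75 = 628.5 kips.
Try a within the flange: a = T/(0.85 f'_c b_f) = 628.5/(0.85 × 4.5 × 25) = 6.573 in.
a = 6.573 > h_f = 5.4 in: the block extends into the web. Split into flange-overhang and web parts.
C_f = 0.85 f'_c (b_f − b_w) h_f = 0.85 × 4.5 × (25 − 12) × 5.4 = 268.5 kips.
Remaining web compression depth: a_w = (T − C_f)/(0.85 f'_c b_w) = (628.5 − 268.5)/(0.85 × 4.5 × 12) = 7.843 in.
M_n = C_f(d − h_f/2) + (T − C_f)(d − a_w/2) = 268.5 × (22.6 − 2.7) + 360 × (22.6 − 3.9215) = 5343.2 + 6724.3 = 12067.5 kip·in.
M_n = 12067.5/12 = 1005.63 kip·ft.

M_n ≈ 1010 kip·ft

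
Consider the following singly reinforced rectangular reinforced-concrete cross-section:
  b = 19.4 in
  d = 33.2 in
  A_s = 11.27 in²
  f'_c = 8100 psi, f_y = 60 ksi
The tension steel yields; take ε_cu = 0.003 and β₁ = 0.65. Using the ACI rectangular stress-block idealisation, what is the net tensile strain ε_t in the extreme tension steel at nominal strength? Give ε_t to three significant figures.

a = A_s f_y/(0.85 f'_c b) = 5.063 in.
β₁ = 0.65, so c = a/β₁ = 5.063/0.65 = 7.789 in.
From the linear strain diagram with ε_cu = 0.003: ε_t = 0.003 (d − c)/c = 0.003 × (33.2 − 7.789)/7.789 = 0.00979.
Since ε_t ≥ 0.005, the section is tension-controlled.

ε_t ≈ 0.00979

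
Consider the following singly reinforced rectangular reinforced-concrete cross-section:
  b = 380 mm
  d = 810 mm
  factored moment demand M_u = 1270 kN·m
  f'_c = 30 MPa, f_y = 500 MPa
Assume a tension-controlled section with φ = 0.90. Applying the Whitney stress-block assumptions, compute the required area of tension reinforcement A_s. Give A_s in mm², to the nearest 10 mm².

A_s ≈ 3990 mm²

M_n = M_u/φ = 1270/0.90 = 1411.11 kN·m.
With M_n = 0.85 f'_c a b (d − a/2), solve the quadratic for a:
a = d − √(d² − 2M_n/(0.85 f'_c b)) = 810 − √(810² − 2 × 1411.11×10⁶/(0.85 × 30 × 380)) = 205.97 mm.
A_s = 0.85 f'_c a b / f_y = 0.85 × 30 × 205.97 × 380 / 500 = 3991.7 mm².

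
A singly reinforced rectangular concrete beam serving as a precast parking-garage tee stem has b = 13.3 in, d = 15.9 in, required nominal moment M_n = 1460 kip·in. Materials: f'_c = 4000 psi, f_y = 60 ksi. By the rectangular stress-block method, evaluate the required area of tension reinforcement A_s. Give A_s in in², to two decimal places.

From M_n = 0.85 f'_c a b (d − a/2):
a = d − √(d² − 2M_n/(0.85 f'_c b)) = 15.9 − √(15.9² − 2 × 1460/(0.85 × 4 × 13.3)) = 2.180 in.
A_s = 0.85 f'_c a b / f_y = 0.85 × 4 × 2.180 × 13.3 / 60 = 1.643 in².

A_s ≈ 1.64 in²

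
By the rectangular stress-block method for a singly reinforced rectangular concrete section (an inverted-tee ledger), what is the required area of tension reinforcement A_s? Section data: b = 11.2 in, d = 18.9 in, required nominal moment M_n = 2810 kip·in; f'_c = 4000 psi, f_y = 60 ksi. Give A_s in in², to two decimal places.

A_s ≈ 2.81 in²

From M_n = 0.85 f'_c a b (d − a/2):
a = d − √(d² − 2M_n/(0.85 f'_c b)) = 18.9 − √(18.9² − 2 × 2810/(0.85 × 4 × 11.2)) = 4.422 in.
A_s = 0.85 f'_c a b / f_y = 0.85 × 4 × 4.422 × 11.2 / 60 = 2.806 in².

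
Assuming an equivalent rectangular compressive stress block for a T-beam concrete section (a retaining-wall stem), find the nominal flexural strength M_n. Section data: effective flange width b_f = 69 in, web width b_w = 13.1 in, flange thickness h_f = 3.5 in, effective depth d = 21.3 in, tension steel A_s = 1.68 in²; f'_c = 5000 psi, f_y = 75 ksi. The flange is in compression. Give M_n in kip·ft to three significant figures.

M_n ≈ 221 kip·ft

Tension: T = A_s f_y = 1.68 × 75 = 126 kips.
Try a within the flange: a = T/(0.85 f'_c b_f) = 126/(0.85 × 5 × 69) = 0.430 in.
Since a = 0.430 ≤ h_f = 3.5 in, the stress block lies entirely in the flange; analyse as a rectangular beam of width b_f.
M_n = T(d − a/2) = 126 × (21.3 − 0.215) = 2656.7 kip·in.
M_n = 2656.7/12 = 221.39 kip·ft.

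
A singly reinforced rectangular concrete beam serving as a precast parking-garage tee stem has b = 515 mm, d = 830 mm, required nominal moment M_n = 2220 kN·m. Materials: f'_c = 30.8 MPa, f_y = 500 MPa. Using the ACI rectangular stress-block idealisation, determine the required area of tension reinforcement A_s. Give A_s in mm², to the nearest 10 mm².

With M_n = 0.85 f'_c a b (d − a/2), solve the quadratic for a:
a = d − √(d² − 2M_n/(0.85 f'_c b)) = 830 − √(830² − 2 × 2220×10⁶/(0.85 × 30.8 × 515)) = 230.34 mm.
A_s = 0.85 f'_c a b / f_y = 0.85 × 30.8 × 230.34 × 515 / 500 = 6211.2 mm².

A_s ≈ 6210 mm²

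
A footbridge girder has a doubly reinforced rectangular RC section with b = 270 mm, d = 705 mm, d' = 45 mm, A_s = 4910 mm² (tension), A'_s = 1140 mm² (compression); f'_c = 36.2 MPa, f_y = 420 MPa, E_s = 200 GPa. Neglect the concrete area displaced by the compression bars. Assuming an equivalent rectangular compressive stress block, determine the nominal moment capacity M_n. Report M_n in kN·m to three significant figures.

M_n ≈ 1280 kN·m

Assume both tension and compression steel yield.
Net tension couple steel: A_s − A'_s = 3770 mm².
a = (A_s − A'_s) f_y / (0.85 f'_c b) = 1583400/(0.85 × 36.2 × 270) = 190.59 mm.
c = a/β₁ = 190.59/0.791 = 240.95 mm; ε'_s = 0.003(c − d')/c = 0.0024 ≥ f_y/E_s = 0.0021, so compression steel does yield.
M_n = (A_s − A'_s) f_y (d − a/2) + A'_s f_y (d − d') = [1583400 × (705 − 95.295) + 478800 × (705 − 45)] × 10⁻⁶ = 965.41 + 316.01 = 1281.42 kN·m.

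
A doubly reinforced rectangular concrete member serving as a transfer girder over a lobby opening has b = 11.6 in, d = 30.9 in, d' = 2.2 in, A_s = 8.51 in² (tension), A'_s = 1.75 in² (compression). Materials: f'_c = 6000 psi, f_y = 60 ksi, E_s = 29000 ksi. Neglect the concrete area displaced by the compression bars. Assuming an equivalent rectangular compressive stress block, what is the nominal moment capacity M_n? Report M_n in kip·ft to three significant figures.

Assume both steels yield.
a = (A_s − A'_s) f_y/(0.85 f'_c b) = (8.51 − 1.75) × 60/(0.85 × 6 × 11.6) = 6.856 in.
c = a/β₁ = 6.856/0.75 = 9.141 in; ε'_s = 0.003(c − d')/c = 0.0023 ≥ ε_y = 0.0021, so the compression steel yields.
M_n = (A_s − A'_s) f_y (d − a/2) + A'_s f_y (d − d') = 405.6 × (30.9 − 3.428) + 105 × (30.9 − 2.2) = 11142.6 + 3013.5 = 14156.1 kip·in = 14156.1/12 = 1179.68 kip·ft.

M_n ≈ 1180 kip·ft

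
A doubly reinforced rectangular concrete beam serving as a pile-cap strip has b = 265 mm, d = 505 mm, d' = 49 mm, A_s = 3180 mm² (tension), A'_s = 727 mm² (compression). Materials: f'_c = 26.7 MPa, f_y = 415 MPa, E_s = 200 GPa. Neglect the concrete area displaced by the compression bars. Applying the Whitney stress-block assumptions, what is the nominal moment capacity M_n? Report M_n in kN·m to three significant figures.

M_n ≈ 566 kN·m

Assume both tension and compression steel yield.
Net tension couple steel: A_s − A'_s = 2453 mm².
a = (A_s − A'_s) f_y / (0.85 f'_c b) = 1017995/(0.85 × 26.7 × 265) = 169.27 mm.
c = a/β₁ = 169.27/0.85 = 199.14 mm; ε'_s = 0.003(c − d')/c = 0.0023 ≥ f_y/E_s = 0.0021, so compression steel does yield.
M_n = (A_s − A'_s) f_y (d − a/2) + A'_s f_y (d − d') = [1017995 × (505 − 84.635) + 301705 × (505 − 49)] × 10⁻⁶ = 427.93 + 137.58 = 565.51 kN·m.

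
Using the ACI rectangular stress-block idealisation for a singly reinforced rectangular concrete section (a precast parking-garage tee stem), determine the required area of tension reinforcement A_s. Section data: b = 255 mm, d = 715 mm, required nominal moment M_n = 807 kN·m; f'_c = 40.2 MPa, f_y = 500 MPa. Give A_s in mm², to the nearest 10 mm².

With M_n = 0.85 f'_c a b (d − a/2), solve the quadratic for a:
a = d − √(d² − 2M_n/(0.85 f'_c b)) = 715 − √(715² − 2 × 807×10⁶/(0.85 × 40.2 × 255)) = 144.04 mm.
A_s = 0.85 f'_c a b / f_y = 0.85 × 40.2 × 144.04 × 255 / 500 = 2510.1 mm².

A_s ≈ 2510 mm²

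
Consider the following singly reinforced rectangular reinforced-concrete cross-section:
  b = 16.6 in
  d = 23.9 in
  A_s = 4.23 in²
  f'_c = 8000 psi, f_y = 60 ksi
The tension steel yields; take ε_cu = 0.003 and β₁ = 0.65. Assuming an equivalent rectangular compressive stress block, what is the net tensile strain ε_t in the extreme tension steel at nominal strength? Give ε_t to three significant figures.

ε_t ≈ 0.0177

a = A_s f_y/(0.85 f'_c b) = 2.248 in.
β₁ = 0.65, so c = a/β₁ = 2.248/0.65 = 3.458 in.
From the linear strain diagram with ε_cu = 0.003: ε_t = 0.003 (d − c)/c = 0.003 × (23.9 − 3.458)/3.458 = 0.0177.
Since ε_t ≥ 0.005, the section is tension-controlled.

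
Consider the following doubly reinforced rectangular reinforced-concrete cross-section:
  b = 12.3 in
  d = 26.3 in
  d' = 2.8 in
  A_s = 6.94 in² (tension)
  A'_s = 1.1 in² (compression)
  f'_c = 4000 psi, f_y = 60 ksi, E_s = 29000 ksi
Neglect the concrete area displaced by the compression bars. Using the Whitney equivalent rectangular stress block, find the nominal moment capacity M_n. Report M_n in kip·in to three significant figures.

Assume both steels yield.
a = (A_s − A'_s) f_y/(0.85 f'_c b) = (6.94 − 1.1) × 60/(0.85 × 4 × 12.3) = 8.379 in.
c = a/β₁ = 8.379/0.85 = 9.858 in; ε'_s = 0.003(c − d')/c = 0.0021 ≥ ε_y = 0.0021, so the compression steel yields.
M_n = (A_s − A'_s) f_y (d − a/2) + A'_s f_y (d − d') = 350.4 × (26.3 − 4.1895) + 66 × (26.3 − 2.8) = 7747.5 + 1551.0 = 9298.5 kip·in.

M_n ≈ 9300 kip·in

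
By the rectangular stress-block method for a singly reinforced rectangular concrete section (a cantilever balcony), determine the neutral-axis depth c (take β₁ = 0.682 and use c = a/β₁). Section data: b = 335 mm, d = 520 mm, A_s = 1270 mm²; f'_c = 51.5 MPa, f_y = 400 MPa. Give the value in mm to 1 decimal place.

c ≈ 50.8 mm

T = A_s f_y = 1270 × 400 = 508000 N = 508 kN.
Setting C = 0.85 f'_c a b equal to T: a = 508000/(0.85 × 51.5 × 335) = 34.641 mm.
With β₁ = 0.682, c = a/β₁ = 34.641/0.682 = 50.8 mm.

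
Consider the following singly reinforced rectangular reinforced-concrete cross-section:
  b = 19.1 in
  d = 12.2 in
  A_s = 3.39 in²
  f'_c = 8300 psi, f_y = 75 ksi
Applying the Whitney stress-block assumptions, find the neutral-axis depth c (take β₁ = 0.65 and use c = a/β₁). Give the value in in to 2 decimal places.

T = A_s f_y = 3.39 × 75 = 254.25 kips.
a = T/(0.85 f'_c b) = 254.25/(0.85 × 8.3 × 19.1) = 1.8868 in.
With β₁ = 0.65, c = a/β₁ = 1.8868/0.65 = 2.90 in.

c ≈ 2.90 in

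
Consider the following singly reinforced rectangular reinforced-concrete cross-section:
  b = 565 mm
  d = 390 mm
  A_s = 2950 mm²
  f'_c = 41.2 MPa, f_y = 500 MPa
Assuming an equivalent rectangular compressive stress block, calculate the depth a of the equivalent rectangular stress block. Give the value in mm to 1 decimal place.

T = A_s f_y = 2950 × 500 = 1475000 N = 1475 kN.
Setting C = 0.85 f'_c a b equal to T: a = 1475000/(0.85 × 41.2 × 565) = 74.5 mm.

a ≈ 74.5 mm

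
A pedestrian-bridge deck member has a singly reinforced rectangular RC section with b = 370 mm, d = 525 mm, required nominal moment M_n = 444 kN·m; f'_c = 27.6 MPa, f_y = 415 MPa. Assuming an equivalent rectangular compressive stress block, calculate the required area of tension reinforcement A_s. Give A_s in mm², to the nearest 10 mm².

A_s ≈ 2270 mm²

With M_n = 0.85 f'_c a b (d − a/2), solve the quadratic for a:
a = d − √(d² − 2M_n/(0.85 f'_c b)) = 525 − √(525² − 2 × 444×10⁶/(0.85 × 27.6 × 370)) = 108.68 mm.
A_s = 0.85 f'_c a b / f_y = 0.85 × 27.6 × 108.68 × 370 / 415 = 2273.2 mm².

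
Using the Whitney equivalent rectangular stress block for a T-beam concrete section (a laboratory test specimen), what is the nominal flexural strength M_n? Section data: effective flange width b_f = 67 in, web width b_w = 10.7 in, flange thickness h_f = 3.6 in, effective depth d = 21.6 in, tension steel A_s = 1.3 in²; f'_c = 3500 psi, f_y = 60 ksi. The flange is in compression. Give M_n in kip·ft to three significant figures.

Tension: T = A_s f_y = 1.3 × 60 = 78 kips.
Try a within the flange: a = T/(0.85 f'_c b_f) = 78/(0.85 × 3.5 × 67) = 0.391 in.
Since a = 0.391 ≤ h_f = 3.6 in, the stress block lies entirely in the flange; analyse as a rectangular beam of width b_f.
M_n = T(d − a/2) = 78 × (21.6 − 0.1955) = 1669.6 kip·in.
M_n = 1669.6/12 = 139.13 kip·ft.

M_n ≈ 139 kip·ft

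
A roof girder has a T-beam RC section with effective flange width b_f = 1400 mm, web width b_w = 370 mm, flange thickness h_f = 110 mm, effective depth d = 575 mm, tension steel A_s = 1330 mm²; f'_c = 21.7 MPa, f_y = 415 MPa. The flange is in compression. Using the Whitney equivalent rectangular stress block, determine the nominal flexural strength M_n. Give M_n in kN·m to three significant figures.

Tension: T = A_s f_y = 1330 × 415 = 551950 N.
Try a within the flange: a = T/(0.85 f'_c b_f) = 551950/(0.85 × 21.7 × 1400) = 21.37 mm.
Since a = 21.37 ≤ h_f = 110 mm, the stress block lies entirely in the flange; analyse as a rectangular beam of width b_f.
M_n = T(d − a/2) = 551950 × (575 − 10.685) = 311.47 × 10⁶ N·mm.
M_n = 311.47 kN·m.

M_n ≈ 311 kN·m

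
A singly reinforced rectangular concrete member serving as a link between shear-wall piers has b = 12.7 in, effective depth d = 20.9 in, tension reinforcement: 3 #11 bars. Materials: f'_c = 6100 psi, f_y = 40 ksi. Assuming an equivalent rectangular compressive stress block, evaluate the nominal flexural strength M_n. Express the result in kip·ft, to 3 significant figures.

M_n ≈ 304 kip·ft

A_s = 3 × 1.56 = 4.68 in².
T = A_s f_y = 4.68 × 40 = 187.2 kips.
a = T/(0.85 f'_c b) = 187.2/(0.85 × 6.1 × 12.7) = 2.843 in.
M_n = T(d − a/2) = 187.2 × (20.9 − 1.4215) = 3646.4 kip·in = 3646.4/12 = 303.87 kip·ft.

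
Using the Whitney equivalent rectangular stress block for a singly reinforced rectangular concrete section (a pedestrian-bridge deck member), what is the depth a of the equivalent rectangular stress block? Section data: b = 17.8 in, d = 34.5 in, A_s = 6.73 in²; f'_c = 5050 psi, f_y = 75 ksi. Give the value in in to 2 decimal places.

a ≈ 6.61 in

T = A_s f_y = 6.73 × 75 = 504.75 kips.
a = T/(0.85 f'_c b) = 504.75/(0.85 × 5.05 × 17.8) = 6.61 in.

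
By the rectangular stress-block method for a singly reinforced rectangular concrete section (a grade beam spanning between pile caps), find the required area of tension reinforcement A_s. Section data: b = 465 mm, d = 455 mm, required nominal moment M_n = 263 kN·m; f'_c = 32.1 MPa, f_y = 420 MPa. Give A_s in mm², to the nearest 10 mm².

A_s ≈ 1450 mm²

With M_n = 0.85 f'_c a b (d − a/2), solve the quadratic for a:
a = d − √(d² − 2M_n/(0.85 f'_c b)) = 455 − √(455² − 2 × 263×10⁶/(0.85 × 32.1 × 465)) = 48.10 mm.
A_s = 0.85 f'_c a b / f_y = 0.85 × 32.1 × 48.10 × 465 / 420 = 1453.0 mm².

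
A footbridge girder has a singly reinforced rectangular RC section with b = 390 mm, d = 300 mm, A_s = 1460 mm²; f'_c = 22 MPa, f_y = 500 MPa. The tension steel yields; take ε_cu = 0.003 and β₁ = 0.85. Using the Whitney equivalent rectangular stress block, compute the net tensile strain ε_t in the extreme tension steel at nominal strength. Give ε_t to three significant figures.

a = A_s f_y/(0.85 f'_c b) = 100.10 mm.
β₁ = 0.85, so c = a/β₁ = 100.10/0.85 = 117.76 mm.
From the linear strain diagram with ε_cu = 0.003: ε_t = 0.003 (d − c)/c = 0.003 × (300 − 117.76)/117.76 = 0.00464.
ε_t is between 0.004 and 0.005 — transition zone.

ε_t ≈ 0.00464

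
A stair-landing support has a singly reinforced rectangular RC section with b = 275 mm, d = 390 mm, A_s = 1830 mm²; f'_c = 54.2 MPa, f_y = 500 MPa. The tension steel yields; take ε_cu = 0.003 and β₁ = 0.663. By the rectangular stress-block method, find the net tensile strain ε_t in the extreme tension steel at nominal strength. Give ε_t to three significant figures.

a = A_s f_y/(0.85 f'_c b) = 72.22 mm.
β₁ = 0.663, so c = a/β₁ = 72.22/0.663 = 108.93 mm.
From the linear strain diagram with ε_cu = 0.003: ε_t = 0.003 (d − c)/c = 0.003 × (390 − 108.93)/108.93 = 0.00774.
Since ε_t ≥ 0.005, the section is tension-controlled.

ε_t ≈ 0.00774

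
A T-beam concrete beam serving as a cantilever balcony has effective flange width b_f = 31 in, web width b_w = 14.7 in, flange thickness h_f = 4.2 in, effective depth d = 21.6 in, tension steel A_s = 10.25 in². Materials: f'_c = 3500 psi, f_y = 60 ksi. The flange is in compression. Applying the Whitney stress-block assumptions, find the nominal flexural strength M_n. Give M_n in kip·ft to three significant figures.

M_n ≈ 910 kip·ft

Tension: T = A_s f_y = 10.25 × 60 = 615 kips.
Try a within the flange: a = T/(0.85 f'_c b_f) = 615/(0.85 × 3.5 × 31) = 6.668 in.
a = 6.668 > h_f = 4.2 in: the block extends into the web. Split into flange-overhang and web parts.
C_f = 0.85 f'_c (b_f − b_w) h_f = 0.85 × 3.5 × (31 − 14.7) × 4.2 = 203.7 kips.
Remaining web compression depth: a_w = (T − C_f)/(0.85 f'_c b_w) = (615 − 203.7)/(0.85 × 3.5 × 14.7) = 9.405 in.
M_n = C_f(d − h_f/2) + (T − C_f)(d − a_w/2) = 203.7 × (21.6 − 2.1) + 411.3 × (21.6 − 4.7025) = 3972.2 + 6949.9 = 10922.1 kip·in.
M_n = 10922.1/12 = 910.18 kip·ft.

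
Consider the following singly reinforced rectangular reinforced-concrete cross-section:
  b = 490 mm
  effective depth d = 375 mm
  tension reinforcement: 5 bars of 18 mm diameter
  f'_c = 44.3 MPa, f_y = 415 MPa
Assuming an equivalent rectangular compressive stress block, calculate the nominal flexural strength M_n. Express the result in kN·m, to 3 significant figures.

A_s = 5 × 254 = 1270 mm².
T = A_s f_y = 1270 × 415 = 527050 N = 527.05 kN.
From C = T: a = T/(0.85 f'_c b) = 527050/(0.85 × 44.3 × 490) = 28.56 mm.
M_n = T(d − a/2) = 527.05 kN × (375 − 14.28) mm = 190.12 kN·m.

M_n ≈ 190 kN·m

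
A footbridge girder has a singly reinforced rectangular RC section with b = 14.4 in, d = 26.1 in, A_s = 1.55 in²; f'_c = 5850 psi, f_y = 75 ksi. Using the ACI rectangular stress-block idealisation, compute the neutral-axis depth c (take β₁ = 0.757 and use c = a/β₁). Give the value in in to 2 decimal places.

c ≈ 2.14 in

T = A_s f_y = 1.55 × 75 = 116.25 kips.
a = T/(0.85 f'_c b) = 116.25/(0.85 × 5.85 × 14.4) = 1.6235 in.
With β₁ = 0.757, c = a/β₁ = 1.6235/0.757 = 2.14 in.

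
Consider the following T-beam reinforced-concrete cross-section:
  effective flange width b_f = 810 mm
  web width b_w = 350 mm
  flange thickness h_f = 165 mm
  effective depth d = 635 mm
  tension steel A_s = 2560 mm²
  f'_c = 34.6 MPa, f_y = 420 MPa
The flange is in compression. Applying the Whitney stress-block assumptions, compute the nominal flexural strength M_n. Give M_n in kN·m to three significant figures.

M_n ≈ 658 kN·m

Tension: T = A_s f_y = 2560 × 420 = 1075200 N.
Try a within the flange: a = T/(0.85 f'_c b_f) = 1075200/(0.85 × 34.6 × 810) = 45.13 mm.
Since a = 45.13 ≤ h_f = 165 mm, the stress block lies entirely in the flange; analyse as a rectangular beam of width b_f.
M_n = T(d − a/2) = 1075200 × (635 − 22.565) = 658.49 × 10⁶ N·mm.
M_n = 658.49 kN·m.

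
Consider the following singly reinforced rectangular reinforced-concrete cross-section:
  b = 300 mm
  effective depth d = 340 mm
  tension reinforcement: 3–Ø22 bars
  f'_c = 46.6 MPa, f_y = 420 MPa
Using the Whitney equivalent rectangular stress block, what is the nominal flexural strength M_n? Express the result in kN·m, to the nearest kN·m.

M_n ≈ 153 kN·m

A_s = 3 × 380 = 1140 mm².
T = A_s f_y = 1140 × 420 = 478800 N = 478.8 kN.
From C = T: a = T/(0.85 f'_c b) = 478800/(0.85 × 46.6 × 300) = 40.29 mm.
M_n = T(d − a/2) = 478.8 kN × (340 − 20.145) mm = 153.15 kN·m.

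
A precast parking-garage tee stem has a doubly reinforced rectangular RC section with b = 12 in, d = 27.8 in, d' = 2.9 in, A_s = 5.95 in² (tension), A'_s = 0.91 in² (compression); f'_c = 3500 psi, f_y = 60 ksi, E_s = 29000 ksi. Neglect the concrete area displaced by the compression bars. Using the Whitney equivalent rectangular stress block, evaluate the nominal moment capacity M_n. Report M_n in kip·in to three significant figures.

M_n ≈ 8490 kip·in

Assume both steels yield.
a = (A_s − A'_s) f_y/(0.85 f'_c b) = (5.95 − 0.91) × 60/(0.85 × 3.5 × 12) = 8.471 in.
c = a/β₁ = 8.471/0.85 = 9.966 in; ε'_s = 0.003(c − d')/c = 0.0021 ≥ ε_y = 0.0021, so the compression steel yields.
M_n = (A_s − A'_s) f_y (d − a/2) + A'_s f_y (d − d') = 302.4 × (27.8 − 4.2355) + 54.6 × (27.8 − 2.9) = 7125.9 + 1359.5 = 8485.4 kip·in.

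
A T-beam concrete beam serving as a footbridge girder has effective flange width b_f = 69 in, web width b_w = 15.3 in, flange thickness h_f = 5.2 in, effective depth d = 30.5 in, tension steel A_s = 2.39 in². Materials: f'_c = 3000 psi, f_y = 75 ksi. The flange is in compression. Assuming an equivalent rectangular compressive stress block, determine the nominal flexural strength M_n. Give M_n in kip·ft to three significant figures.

Tension: T = A_s f_y = 2.39 × 75 = 179.25 kips.
Try a within the flange: a = T/(0.85 f'_c b_f) = 179.25/(0.85 × 3 × 69) = 1.019 in.
Since a = 1.019 ≤ h_f = 5.2 in, the stress block lies entirely in the flange; analyse as a rectangular beam of width b_f.
M_n = T(d − a/2) = 179.25 × (30.5 − 0.5095) = 5375.8 kip·in.
M_n = 5375.8/12 = 447.98 kip·ft.

M_n ≈ 448 kip·ft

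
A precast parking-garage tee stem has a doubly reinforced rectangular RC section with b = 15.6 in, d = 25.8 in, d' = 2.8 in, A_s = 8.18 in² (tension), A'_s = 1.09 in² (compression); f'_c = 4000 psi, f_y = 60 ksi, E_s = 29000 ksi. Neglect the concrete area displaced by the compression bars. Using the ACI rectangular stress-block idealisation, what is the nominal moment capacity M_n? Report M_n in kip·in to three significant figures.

Assume both steels yield.
a = (A_s − A'_s) f_y/(0.85 f'_c b) = (8.18 − 1.09) × 60/(0.85 × 4 × 15.6) = 8.020 in.
c = a/β₁ = 8.020/0.85 = 9.435 in; ε'_s = 0.003(c − d')/c = 0.0021 ≥ ε_y = 0.0021, so the compression steel yields.
M_n = (A_s − A'_s) f_y (d − a/2) + A'_s f_y (d − d') = 425.4 × (25.8 − 4.01) + 65.4 × (25.8 − 2.8) = 9269.5 + 1504.2 = 10773.7 kip·in.

M_n ≈ 10800 kip·in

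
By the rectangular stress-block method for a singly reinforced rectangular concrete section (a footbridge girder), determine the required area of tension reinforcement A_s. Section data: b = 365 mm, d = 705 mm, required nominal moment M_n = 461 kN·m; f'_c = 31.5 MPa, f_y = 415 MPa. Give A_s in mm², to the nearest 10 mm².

With M_n = 0.85 f'_c a b (d − a/2), solve the quadratic for a:
a = d − √(d² − 2M_n/(0.85 f'_c b)) = 705 − √(705² − 2 × 461×10⁶/(0.85 × 31.5 × 365)) = 70.43 mm.
A_s = 0.85 f'_c a b / f_y = 0.85 × 31.5 × 70.43 × 365 / 415 = 1658.6 mm².

A_s ≈ 1660 mm²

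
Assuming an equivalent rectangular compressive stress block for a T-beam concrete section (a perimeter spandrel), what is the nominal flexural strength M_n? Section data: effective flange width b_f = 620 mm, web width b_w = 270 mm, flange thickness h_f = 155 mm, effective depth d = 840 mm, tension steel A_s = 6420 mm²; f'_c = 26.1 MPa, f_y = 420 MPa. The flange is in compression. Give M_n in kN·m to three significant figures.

M_n ≈ 1990 kN·m

Tension: T = A_s f_y = 6420 × 420 = 2696400 N.
Try a within the flange: a = T/(0.85 f'_c b_f) = 2696400/(0.85 × 26.1 × 620) = 196.03 mm.
a = 196.03 > h_f = 155 mm: the block extends into the web. Split into flange-overhang and web parts.
C_f = 0.85 f'_c (b_f − b_w) h_f = 0.85 × 26.1 × (620 − 270) × 155 = 1203536 N.
Remaining web compression depth: a_w = (T − C_f)/(0.85 f'_c b_w) = (2696400 − 1203536)/(0.85 × 26.1 × 270) = 249.23 mm.
M_n = C_f(d − h_f/2) + (T − C_f)(d − a_w/2) = 1203536 × (840 − 77.5) + 1492864 × (840 − 124.615) = 917.70 + 1067.97 = 1985.67 × 10⁶ N·mm.
M_n = 1985.67 kN·m.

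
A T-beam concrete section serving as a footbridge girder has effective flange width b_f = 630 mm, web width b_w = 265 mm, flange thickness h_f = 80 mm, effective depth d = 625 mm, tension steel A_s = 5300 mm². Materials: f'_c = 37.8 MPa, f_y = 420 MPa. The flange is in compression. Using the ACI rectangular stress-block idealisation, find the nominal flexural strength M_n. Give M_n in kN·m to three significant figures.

M_n ≈ 1260 kN·m

Tension: T = A_s f_y = 5300 × 420 = 2226000 N.
Try a within the flange: a = T/(0.85 f'_c b_f) = 2226000/(0.85 × 37.8 × 630) = 109.97 mm.
a = 109.97 > h_f = 80 mm: the block extends into the web. Split into flange-overhang and web parts.
C_f = 0.85 f'_c (b_f − b_w) h_f = 0.85 × 37.8 × (630 − 265) × 80 = 938196 N.
Remaining web compression depth: a_w = (T − C_f)/(0.85 f'_c b_w) = (2226000 − 938196)/(0.85 × 37.8 × 265) = 151.25 mm.
M_n = C_f(d − h_f/2) + (T − C_f)(d − a_w/2) = 938196 × (625 − 40) + 1287804 × (625 − 75.625) = 548.84 + 707.49 = 1256.33 × 10⁶ N·mm.
M_n = 1256.33 kN·m.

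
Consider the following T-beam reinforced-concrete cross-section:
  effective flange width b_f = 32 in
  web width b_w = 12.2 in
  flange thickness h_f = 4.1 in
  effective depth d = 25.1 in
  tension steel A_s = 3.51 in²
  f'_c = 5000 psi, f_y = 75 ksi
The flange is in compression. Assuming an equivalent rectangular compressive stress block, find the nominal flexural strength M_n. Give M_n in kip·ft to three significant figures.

M_n ≈ 529 kip·ft

Tension: T = A_s f_y = 3.51 × 75 = 263.25 kips.
Try a within the flange: a = T/(0.85 f'_c b_f) = 263.25/(0.85 × 5 × 32) = 1.936 in.
Since a = 1.936 ≤ h_f = 4.1 in, the stress block lies entirely in the flange; analyse as a rectangular beam of width b_f.
M_n = T(d − a/2) = 263.25 × (25.1 − 0.968) = 6352.7 kip·in.
M_n = 6352.7/12 = 529.39 kip·ft.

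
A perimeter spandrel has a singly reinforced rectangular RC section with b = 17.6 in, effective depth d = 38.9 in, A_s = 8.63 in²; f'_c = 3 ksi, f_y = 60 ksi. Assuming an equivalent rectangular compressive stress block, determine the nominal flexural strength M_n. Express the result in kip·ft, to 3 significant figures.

T = A_s f_y = 8.63 × 60 = 517.8 kips.
a = T/(0.85 f'_c b) = 517.8/(0.85 × 3 × 17.6) = 11.537 in.
M_n = T(d − a/2) = 517.8 × (38.9 − 5.7685) = 17155.5 kip·in = 17155.5/12 = 1429.63 kip·ft.

M_n ≈ 1430 kip·ft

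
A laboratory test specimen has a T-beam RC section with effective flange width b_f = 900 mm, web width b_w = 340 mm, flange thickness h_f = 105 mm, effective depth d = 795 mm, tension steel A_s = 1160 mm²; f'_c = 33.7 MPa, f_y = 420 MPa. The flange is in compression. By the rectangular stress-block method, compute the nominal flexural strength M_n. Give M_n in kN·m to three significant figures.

M_n ≈ 383 kN·m

Tension: T = A_s f_y = 1160 × 420 = 487200 N.
Try a within the flange: a = T/(0.85 f'_c b_f) = 487200/(0.85 × 33.7 × 900) = 18.90 mm.
Since a = 18.90 ≤ h_f = 105 mm, the stress block lies entirely in the flange; analyse as a rectangular beam of width b_f.
M_n = T(d − a/2) = 487200 × (795 − 9.45) = 382.72 × 10⁶ N·mm.
M_n = 382.72 kN·m.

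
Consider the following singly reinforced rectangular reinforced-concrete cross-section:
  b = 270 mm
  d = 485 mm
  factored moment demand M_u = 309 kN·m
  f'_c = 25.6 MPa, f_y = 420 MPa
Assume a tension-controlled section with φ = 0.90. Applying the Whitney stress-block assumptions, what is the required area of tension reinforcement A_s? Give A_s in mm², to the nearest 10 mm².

M_n = M_u/φ = 309/0.90 = 343.333 kN·m.
With M_n = 0.85 f'_c a b (d − a/2), solve the quadratic for a:
a = d − √(d² − 2M_n/(0.85 f'_c b)) = 485 − √(485² − 2 × 343.333×10⁶/(0.85 × 25.6 × 270)) = 140.98 mm.
A_s = 0.85 f'_c a b / f_y = 0.85 × 25.6 × 140.98 × 270 / 420 = 1972.1 mm².

A_s ≈ 1970 mm²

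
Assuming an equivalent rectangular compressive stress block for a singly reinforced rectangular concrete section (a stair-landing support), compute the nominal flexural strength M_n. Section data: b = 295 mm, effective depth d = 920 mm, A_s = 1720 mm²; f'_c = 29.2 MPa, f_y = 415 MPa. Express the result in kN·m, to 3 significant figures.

T = A_s f_y = 1720 × 415 = 713800 N = 713.8 kN.
From C = T: a = T/(0.85 f'_c b) = 713800/(0.85 × 29.2 × 295) = 97.49 mm.
M_n = T(d − a/2) = 713.8 kN × (920 − 48.745) mm = 621.90 kN·m.

M_n ≈ 622 kN·m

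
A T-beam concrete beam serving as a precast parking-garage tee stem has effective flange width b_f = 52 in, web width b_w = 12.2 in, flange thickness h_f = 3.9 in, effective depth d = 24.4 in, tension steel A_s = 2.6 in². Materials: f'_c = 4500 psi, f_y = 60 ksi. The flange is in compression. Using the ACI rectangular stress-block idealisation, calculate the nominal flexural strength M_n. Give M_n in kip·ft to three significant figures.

M_n ≈ 312 kip·ft

Tension: T = A_s f_y = 2.6 × 60 = 156 kips.
Try a within the flange: a = T/(0.85 f'_c b_f) = 156/(0.85 × 4.5 × 52) = 0.784 in.
Since a = 0.784 ≤ h_f = 3.9 in, the stress block lies entirely in the flange; analyse as a rectangular beam of width b_f.
M_n = T(d − a/2) = 156 × (24.4 − 0.392) = 3745.2 kip·in.
M_n = 3745.2/12 = 312.10 kip·ft.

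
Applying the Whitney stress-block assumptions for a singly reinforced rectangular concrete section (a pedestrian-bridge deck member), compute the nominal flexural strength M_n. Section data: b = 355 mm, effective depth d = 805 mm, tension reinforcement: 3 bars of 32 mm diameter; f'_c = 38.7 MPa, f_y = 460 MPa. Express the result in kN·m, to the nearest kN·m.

M_n ≈ 840 kN·m

A_s = 3 × 804 = 2412 mm².
T = A_s f_y = 2412 × 460 = 1109520 N = 1109.52 kN.
From C = T: a = T/(0.85 f'_c b) = 1109520/(0.85 × 38.7 × 355) = 95.01 mm.
M_n = T(d − a/2) = 1109.52 kN × (805 − 47.505) mm = 840.46 kN·m.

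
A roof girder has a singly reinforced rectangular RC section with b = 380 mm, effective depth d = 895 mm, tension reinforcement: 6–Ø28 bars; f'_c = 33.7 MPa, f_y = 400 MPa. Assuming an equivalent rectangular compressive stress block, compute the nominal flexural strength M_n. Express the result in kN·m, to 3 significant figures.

A_s = 6 × 616 = 3696 mm².
T = A_s f_y = 3696 × 400 = 1478400 N = 1478.4 kN.
From C = T: a = T/(0.85 f'_c b) = 1478400/(0.85 × 33.7 × 380) = 135.82 mm.
M_n = T(d − a/2) = 1478.4 kN × (895 − 67.91) mm = 1222.77 kN·m.

M_n ≈ 1220 kN·m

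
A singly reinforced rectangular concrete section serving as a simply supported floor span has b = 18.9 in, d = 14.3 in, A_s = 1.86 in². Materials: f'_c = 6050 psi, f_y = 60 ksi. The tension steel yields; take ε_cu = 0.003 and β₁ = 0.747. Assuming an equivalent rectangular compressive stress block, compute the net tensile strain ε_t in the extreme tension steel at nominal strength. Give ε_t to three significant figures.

ε_t ≈ 0.0249

a = A_s f_y/(0.85 f'_c b) = 1.148 in.
β₁ = 0.747, so c = a/β₁ = 1.148/0.747 = 1.537 in.
From the linear strain diagram with ε_cu = 0.003: ε_t = 0.003 (d − c)/c = 0.003 × (14.3 − 1.537)/1.537 = 0.0249.
Since ε_t ≥ 0.005, the section is tension-controlled.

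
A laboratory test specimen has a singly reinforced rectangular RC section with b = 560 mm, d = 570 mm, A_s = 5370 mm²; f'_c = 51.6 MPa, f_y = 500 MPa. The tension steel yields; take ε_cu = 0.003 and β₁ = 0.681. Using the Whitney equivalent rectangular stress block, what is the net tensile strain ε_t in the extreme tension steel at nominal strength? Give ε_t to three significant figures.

a = A_s f_y/(0.85 f'_c b) = 109.32 mm.
β₁ = 0.681, so c = a/β₁ = 109.32/0.681 = 160.53 mm.
From the linear strain diagram with ε_cu = 0.003: ε_t = 0.003 (d − c)/c = 0.003 × (570 − 160.53)/160.53 = 0.00765.
Since ε_t ≥ 0.005, the section is tension-controlled.

ε_t ≈ 0.00765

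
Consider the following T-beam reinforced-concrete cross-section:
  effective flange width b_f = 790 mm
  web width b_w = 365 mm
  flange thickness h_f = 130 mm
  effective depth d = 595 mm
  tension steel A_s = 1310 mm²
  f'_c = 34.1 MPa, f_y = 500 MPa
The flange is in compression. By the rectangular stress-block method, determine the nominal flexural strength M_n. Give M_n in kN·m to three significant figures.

Tension: T = A_s f_y = 1310 × 500 = 655000 N.
Try a within the flange: a = T/(0.85 f'_c b_f) = 655000/(0.85 × 34.1 × 790) = 28.60 mm.
Since a = 28.60 ≤ h_f = 130 mm, the stress block lies entirely in the flange; analyse as a rectangular beam of width b_f.
M_n = T(d − a/2) = 655000 × (595 − 14.3) = 380.36 × 10⁶ N·mm.
M_n = 380.36 kN·m.

M_n ≈ 380 kN·m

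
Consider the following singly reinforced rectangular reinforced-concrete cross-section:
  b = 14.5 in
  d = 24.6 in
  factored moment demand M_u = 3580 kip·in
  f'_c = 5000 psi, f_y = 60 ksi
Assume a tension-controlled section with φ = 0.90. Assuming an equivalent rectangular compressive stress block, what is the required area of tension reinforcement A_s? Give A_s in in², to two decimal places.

A_s ≈ 2.86 in²

M_n = M_u/φ = 3580/0.90 = 3977.78 kip·in.
From M_n = 0.85 f'_c a b (d − a/2):
a = d − √(d² − 2M_n/(0.85 f'_c b)) = 24.6 − √(24.6² − 2 × 3977.78/(0.85 × 5 × 14.5)) = 2.781 in.
A_s = 0.85 f'_c a b / f_y = 0.85 × 5 × 2.781 × 14.5 / 60 = 2.856 in².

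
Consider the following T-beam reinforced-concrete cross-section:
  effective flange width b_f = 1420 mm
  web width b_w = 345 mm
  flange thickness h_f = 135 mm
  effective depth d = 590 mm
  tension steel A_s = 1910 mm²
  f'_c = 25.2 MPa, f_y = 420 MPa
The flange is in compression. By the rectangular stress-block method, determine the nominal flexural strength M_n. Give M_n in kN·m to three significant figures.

M_n ≈ 463 kN·m

Tension: T = A_s f_y = 1910 × 420 = 802200 N.
Try a within the flange: a = T/(0.85 f'_c b_f) = 802200/(0.85 × 25.2 × 1420) = 26.37 mm.
Since a = 26.37 ≤ h_f = 135 mm, the stress block lies entirely in the flange; analyse as a rectangular beam of width b_f.
M_n = T(d − a/2) = 802200 × (590 − 13.185) = 462.72 × 10⁶ N·mm.
M_n = 462.72 kN·m.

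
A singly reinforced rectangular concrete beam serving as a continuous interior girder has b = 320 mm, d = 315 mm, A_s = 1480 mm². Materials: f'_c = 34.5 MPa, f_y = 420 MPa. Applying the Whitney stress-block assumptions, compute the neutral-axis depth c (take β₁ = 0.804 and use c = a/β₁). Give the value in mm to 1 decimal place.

T = A_s f_y = 1480 × 420 = 621600 N = 621.6 kN.
Setting C = 0.85 f'_c a b equal to T: a = 621600/(0.85 × 34.5 × 320) = 66.240 mm.
With β₁ = 0.804, c = a/β₁ = 66.240/0.804 = 82.4 mm.

c ≈ 82.4 mm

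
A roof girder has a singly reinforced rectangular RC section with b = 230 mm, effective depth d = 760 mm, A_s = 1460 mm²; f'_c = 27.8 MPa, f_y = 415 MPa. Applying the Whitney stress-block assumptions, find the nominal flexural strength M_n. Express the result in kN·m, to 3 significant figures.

T = A_s f_y = 1460 × 415 = 605900 N = 605.9 kN.
From C = T: a = T/(0.85 f'_c b) = 605900/(0.85 × 27.8 × 230) = 111.48 mm.
M_n = T(d − a/2) = 605.9 kN × (760 − 55.74) mm = 426.71 kN·m.

M_n ≈ 427 kN·m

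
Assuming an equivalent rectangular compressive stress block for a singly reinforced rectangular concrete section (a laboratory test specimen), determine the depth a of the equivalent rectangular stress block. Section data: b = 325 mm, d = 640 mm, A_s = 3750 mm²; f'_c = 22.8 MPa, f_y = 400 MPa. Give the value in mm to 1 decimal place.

T = A_s f_y = 3750 × 400 = 1500000 N = 1500 kN.
Setting C = 0.85 f'_c a b equal to T: a = 1500000/(0.85 × 22.8 × 325) = 238.2 mm.

a ≈ 238.2 mm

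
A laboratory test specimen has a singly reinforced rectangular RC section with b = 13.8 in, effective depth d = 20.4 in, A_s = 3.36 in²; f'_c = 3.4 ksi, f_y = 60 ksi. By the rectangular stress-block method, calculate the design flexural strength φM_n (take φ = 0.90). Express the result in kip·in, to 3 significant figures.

φM_n ≈ 3240 kip·in

T = A_s f_y = 3.36 × 60 = 201.6 kips.
a = T/(0.85 f'_c b) = 201.6/(0.85 × 3.4 × 13.8) = 5.055 in.
M_n = T(d − a/2) = 201.6 × (20.4 − 2.5275) = 3603.1 kip·in.
φM_n = 0.90 × 3603.1 = 3242.8 kip·in.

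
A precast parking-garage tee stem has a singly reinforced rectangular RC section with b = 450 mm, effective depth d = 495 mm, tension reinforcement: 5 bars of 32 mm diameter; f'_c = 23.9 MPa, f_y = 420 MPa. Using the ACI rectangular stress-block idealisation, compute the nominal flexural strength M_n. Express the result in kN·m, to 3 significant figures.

A_s = 5 × 804 = 4020 mm².
T = A_s f_y = 4020 × 420 = 1688400 N = 1688.4 kN.
From C = T: a = T/(0.85 f'_c b) = 1688400/(0.85 × 23.9 × 450) = 184.69 mm.
M_n = T(d − a/2) = 1688.4 kN × (495 − 92.345) mm = 679.84 kN·m.

M_n ≈ 680 kN·m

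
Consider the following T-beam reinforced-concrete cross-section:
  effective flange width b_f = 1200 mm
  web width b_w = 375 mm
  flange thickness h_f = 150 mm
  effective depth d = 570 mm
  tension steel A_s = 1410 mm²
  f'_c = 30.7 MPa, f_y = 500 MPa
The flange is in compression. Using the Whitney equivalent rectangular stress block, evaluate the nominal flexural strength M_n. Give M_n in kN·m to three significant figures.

M_n ≈ 394 kN·m

Tension: T = A_s f_y = 1410 × 500 = 705000 N.
Try a within the flange: a = T/(0.85 f'_c b_f) = 705000/(0.85 × 30.7 × 1200) = 22.51 mm.
Since a = 22.51 ≤ h_f = 150 mm, the stress block lies entirely in the flange; analyse as a rectangular beam of width b_f.
M_n = T(d − a/2) = 705000 × (570 − 11.255) = 393.92 × 10⁶ N·mm.
M_n = 393.92 kN·m.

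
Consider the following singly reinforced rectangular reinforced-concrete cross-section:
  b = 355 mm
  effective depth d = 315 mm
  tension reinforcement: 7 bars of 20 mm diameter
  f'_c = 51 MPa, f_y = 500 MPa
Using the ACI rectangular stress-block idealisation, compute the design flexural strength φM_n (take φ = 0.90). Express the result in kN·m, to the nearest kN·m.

A_s = 7 × 314 = 2198 mm².
T = A_s f_y = 2198 × 500 = 1099000 N = 1099 kN.
From C = T: a = T/(0.85 f'_c b) = 1099000/(0.85 × 51 × 355) = 71.41 mm.
M_n = T(d − a/2) = 1099 kN × (315 − 35.705) mm = 306.95 kN·m.
φM_n = 0.90 × 306.95 = 276.26 kN·m.

φM_n ≈ 276 kN·m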